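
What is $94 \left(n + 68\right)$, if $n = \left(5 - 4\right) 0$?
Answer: $6392$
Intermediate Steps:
$n = 0$ ($n = 1 \cdot 0 = 0$)
$94 \left(n + 68\right) = 94 \left(0 + 68\right) = 94 \cdot 68 = 6392$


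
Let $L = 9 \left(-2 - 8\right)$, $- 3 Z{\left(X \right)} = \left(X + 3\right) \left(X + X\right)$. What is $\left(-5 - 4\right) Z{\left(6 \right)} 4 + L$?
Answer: $1206$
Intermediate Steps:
$Z{\left(X \right)} = - \frac{2 X \left(3 + X\right)}{3}$ ($Z{\left(X \right)} = - \frac{\left(X + 3\right) \left(X + X\right)}{3} = - \frac{\left(3 + X\right) 2 X}{3} = - \frac{2 X \left(3 + X\right)}{3}$)
$L = -90$ ($L = 9 \left(-10\right) = -90$)
$\left(-5 - 4\right) Z{\left(6 \right)} 4 + L = \left(-5 - 4\right) \left(\left(- \frac{2}{3}\right) 6 \left(3 + 6\right)\right) 4 - 90 = - 9 \left(\left(- \frac{2}{3}\right) 6 \cdot 9\right) 4 - 90 = \left(-9\right) \left(-36\right) 4 - 90 = 324 \cdot 4 - 90 = 1296 - 90 = 1206$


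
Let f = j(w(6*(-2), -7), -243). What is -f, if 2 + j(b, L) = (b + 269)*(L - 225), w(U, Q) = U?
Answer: 120278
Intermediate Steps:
j(b, L) = -2 + (-225 + L)*(269 + b) (j(b, L) = -2 + (b + 269)*(L - 225) = -2 + (269 + b)*(-225 + L) = -2 + (-225 + L)*(269 + b))
f = -120278 (f = -60527 - 1350*(-2) + 269*(-243) - 1458*(-2) = -60527 - 225*(-12) - 65367 - 243*(-12) = -60527 + 2700 - 65367 + 2916 = -120278)
-f = -1*(-120278) = 120278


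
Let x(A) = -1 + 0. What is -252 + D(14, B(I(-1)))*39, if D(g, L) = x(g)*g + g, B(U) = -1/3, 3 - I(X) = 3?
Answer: -252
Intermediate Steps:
x(A) = -1
I(X) = 0 (I(X) = 3 - 1*3 = 3 - 3 = 0)
B(U) = -1/3 (B(U) = -1*1/3 = -1/3)
D(g, L) = 0 (D(g, L) = -g + g = 0)
-252 + D(14, B(I(-1)))*39 = -252 + 0*39 = -252 + 0 = -252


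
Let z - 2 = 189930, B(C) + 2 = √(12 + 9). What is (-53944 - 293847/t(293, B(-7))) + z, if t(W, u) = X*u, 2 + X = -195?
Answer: 456011506/3349 + 293847*√21/3349 ≈ 1.3657e+5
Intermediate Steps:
X = -197 (X = -2 - 195 = -197)
B(C) = -2 + √21 (B(C) = -2 + √(12 + 9) = -2 + √21)
z = 189932 (z = 2 + 189930 = 189932)
t(W, u) = -197*u
(-53944 - 293847/t(293, B(-7))) + z = (-53944 - 293847*(-1/(197*(-2 + √21)))) + 189932 = (-53944 - 293847/(394 - 197*√21)) + 189932 = 135988 - 293847/(394 - 197*√21)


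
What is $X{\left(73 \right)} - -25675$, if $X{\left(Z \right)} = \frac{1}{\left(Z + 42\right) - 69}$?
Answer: $\frac{1181051}{46} \approx 25675.0$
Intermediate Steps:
$X{\left(Z \right)} = \frac{1}{-27 + Z}$ ($X{\left(Z \right)} = \frac{1}{\left(42 + Z\right) - 69} = \frac{1}{-27 + Z}$)
$X{\left(73 \right)} - -25675 = \frac{1}{-27 + 73} - -25675 = \frac{1}{46} + 25675 = \frac{1181051}{46}$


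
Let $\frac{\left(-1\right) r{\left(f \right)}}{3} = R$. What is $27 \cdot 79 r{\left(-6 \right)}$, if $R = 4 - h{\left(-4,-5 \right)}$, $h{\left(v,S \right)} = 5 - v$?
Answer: $31995$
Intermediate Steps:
$R = -5$ ($R = 4 - \left(5 - -4\right) = 4 - \left(5 + 4\right) = 4 - 9 = -5$)
$r{\left(f \right)} = 15$ ($r{\left(f \right)} = \left(-3\right) \left(-5\right) = 15$)
$27 \cdot 79 r{\left(-6 \right)} = 27 \cdot 79 \cdot 15 = 2133 \cdot 15 = 31995$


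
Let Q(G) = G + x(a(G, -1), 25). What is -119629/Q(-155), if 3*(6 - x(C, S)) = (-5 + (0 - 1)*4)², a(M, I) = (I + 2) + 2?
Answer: 119629/176 ≈ 679.71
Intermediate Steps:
a(M, I) = 4 + I (a(M, I) = (2 + I) + 2 = 4 + I)
x(C, S) = -21 (x(C, S) = 6 - (-5 + (0 - 1)*4)²/3 = 6 - (-5 - 1*4)²/3 = 6 - (-5 - 4)²/3 = 6 - ⅓*(-9)² = 6 - ⅓*81 = 6 - 27 = -21)
Q(G) = -21 + G (Q(G) = G - 21 = -21 + G)
-119629/Q(-155) = -119629/(-21 - 155) = -119629/(-176) = -119629*(-1/176) = 119629/176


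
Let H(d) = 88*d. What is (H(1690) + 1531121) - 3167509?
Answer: -1487668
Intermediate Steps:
(H(1690) + 1531121) - 3167509 = (88*1690 + 1531121) - 3167509 = (148720 + 1531121) - 3167509 = 1679841 - 3167509 = -1487668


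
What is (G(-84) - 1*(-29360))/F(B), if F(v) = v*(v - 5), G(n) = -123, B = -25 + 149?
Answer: 29237/14756 ≈ 1.9814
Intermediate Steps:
B = 124
F(v) = v*(-5 + v)
(G(-84) - 1*(-29360))/F(B) = (-123 - 1*(-29360))/((124*(-5 + 124))) = (-123 + 29360)/((124*119)) = 29237/14756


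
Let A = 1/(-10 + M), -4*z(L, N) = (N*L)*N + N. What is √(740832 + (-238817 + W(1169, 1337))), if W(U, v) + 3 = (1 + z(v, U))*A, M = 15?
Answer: I*√9085264910/10 ≈ 9531.7*I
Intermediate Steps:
z(L, N) = -N/4 - L*N²/4 (z(L, N) = -((N*L)*N + N)/4 = -((L*N)*N + N)/4 = -(L*N² + N)/4 = -(N + L*N²)/4 = -N/4 - L*N²/4)
A = ⅕ (A = 1/(-10 + 15) = 1/5 = ⅕ ≈ 0.20000)
W(U, v) = -14/5 - U*(1 + U*v)/20 (W(U, v) = -3 + (1 - U*(1 + v*U)/4)*(⅕) = -3 + (1 - U*(1 + U*v)/4)*(⅕) = -3 + (⅕ - U*(1 + U*v)/20) = -14/5 - U*(1 + U*v)/20)
√(740832 + (-238817 + W(1169, 1337))) = √(740832 + (-238817 + (-14/5 - 1/20*1169*(1 + 1169*1337)))) = √(740832 + (-238817 + (-14/5 - 1/20*1169*(1 + 1562953)))) = √(740832 + (-238817 + (-14/5 - 1/20*1169*1562954))) = √(740832 + (-238817 + (-14/5 - 913546613/10))) = √(740832 + (-238817 - 913546641/10)) = √(740832 - 915934811/10) = √(-908526491/10) = I*√9085264910/10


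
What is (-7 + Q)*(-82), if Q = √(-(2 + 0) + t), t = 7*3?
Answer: 574 - 82*√19 ≈ 216.57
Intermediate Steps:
t = 21
Q = √19 (Q = √(-(2 + 0) + 21) = √(-1*2 + 21) = √(-2 + 21) = √19 ≈ 4.3589)
(-7 + Q)*(-82) = (-7 + √19)*(-82) = 574 - 82*√19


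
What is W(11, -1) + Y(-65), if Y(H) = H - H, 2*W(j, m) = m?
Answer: -1/2 ≈ -0.50000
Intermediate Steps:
W(j, m) = m/2
Y(H) = 0
W(11, -1) + Y(-65) = (1/2)*(-1) + 0 = -1/2 + 0 = -1/2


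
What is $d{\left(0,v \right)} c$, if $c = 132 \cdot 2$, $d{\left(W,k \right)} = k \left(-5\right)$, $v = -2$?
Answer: $2640$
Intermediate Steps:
$d{\left(W,k \right)} = - 5 k$
$c = 264$
$d{\left(0,v \right)} c = \left(-5\right) \left(-2\right) 264 = 10 \cdot 264 = 2640$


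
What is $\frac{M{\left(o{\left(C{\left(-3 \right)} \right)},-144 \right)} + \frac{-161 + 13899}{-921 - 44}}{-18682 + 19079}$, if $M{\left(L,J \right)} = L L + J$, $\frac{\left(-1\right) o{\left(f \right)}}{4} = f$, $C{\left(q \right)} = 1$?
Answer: $- \frac{137258}{383105} \approx -0.35828$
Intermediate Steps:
$o{\left(f \right)} = - 4 f$
$M{\left(L,J \right)} = J + L^{2}$ ($M{\left(L,J \right)} = L^{2} + J = J + L^{2}$)
$\frac{M{\left(o{\left(C{\left(-3 \right)} \right)},-144 \right)} + \frac{-161 + 13899}{-921 - 44}}{-18682 + 19079} = \frac{\left(-144 + \left(\left(-4\right) 1\right)^{2}\right) + \frac{-161 + 13899}{-921 - 44}}{-18682 + 19079} = \frac{\left(-144 + \left(-4\right)^{2}\right) + \frac{13738}{-965}}{397} = \left(\left(-144 + 16\right) + 13738 \left(- \frac{1}{965}\right)\right) \frac{1}{397} = \left(-128 - \frac{13738}{965}\right) \frac{1}{397} = \left(- \frac{137258}{965}\right) \frac{1}{397} = - \frac{137258}{383105}$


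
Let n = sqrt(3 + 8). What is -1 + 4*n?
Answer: -1 + 4*sqrt(11) ≈ 12.266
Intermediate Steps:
n = sqrt(11) ≈ 3.3166
-1 + 4*n = -1 + 4*sqrt(11)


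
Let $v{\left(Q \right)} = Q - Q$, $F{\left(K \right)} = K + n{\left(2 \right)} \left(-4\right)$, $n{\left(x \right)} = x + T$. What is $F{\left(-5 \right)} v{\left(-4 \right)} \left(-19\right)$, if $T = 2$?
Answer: $0$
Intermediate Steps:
$n{\left(x \right)} = 2 + x$ ($n{\left(x \right)} = x + 2 = 2 + x$)
$F{\left(K \right)} = -16 + K$ ($F{\left(K \right)} = K + \left(2 + 2\right) \left(-4\right) = K + 4 \left(-4\right) = K - 16 = -16 + K$)
$v{\left(Q \right)} = 0$
$F{\left(-5 \right)} v{\left(-4 \right)} \left(-19\right) = \left(-16 - 5\right) 0 \left(-19\right) = \left(-21\right) 0 \left(-19\right) = 0 \left(-19\right) = 0$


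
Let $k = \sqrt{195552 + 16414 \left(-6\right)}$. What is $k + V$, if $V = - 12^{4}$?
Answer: $-20736 + 2 \sqrt{24267} \approx -20424.0$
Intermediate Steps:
$k = 2 \sqrt{24267}$ ($k = \sqrt{195552 - 98484} = \sqrt{97068} = 2 \sqrt{24267} \approx 311.56$)
$V = -20736$ ($V = \left(-1\right) 20736 = -20736$)
$k + V = 2 \sqrt{24267} - 20736 = -20736 + 2 \sqrt{24267}$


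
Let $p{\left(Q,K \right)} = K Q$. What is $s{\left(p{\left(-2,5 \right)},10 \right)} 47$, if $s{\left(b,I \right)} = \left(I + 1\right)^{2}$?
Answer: $5687$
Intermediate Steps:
$s{\left(b,I \right)} = \left(1 + I\right)^{2}$
$s{\left(p{\left(-2,5 \right)},10 \right)} 47 = \left(1 + 10\right)^{2} \cdot 47 = 11^{2} \cdot 47 = 121 \cdot 47 = 5687$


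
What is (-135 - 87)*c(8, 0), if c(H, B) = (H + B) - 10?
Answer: 444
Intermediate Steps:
c(H, B) = -10 + B + H (c(H, B) = (B + H) - 10 = -10 + B + H)
(-135 - 87)*c(8, 0) = (-135 - 87)*(-10 + 0 + 8) = -222*(-2) = 444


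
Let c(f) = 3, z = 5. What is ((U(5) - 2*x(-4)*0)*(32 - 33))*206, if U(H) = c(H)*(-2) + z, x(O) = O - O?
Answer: 206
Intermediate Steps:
x(O) = 0
U(H) = -1 (U(H) = 3*(-2) + 5 = -6 + 5 = -1)
((U(5) - 2*x(-4)*0)*(32 - 33))*206 = ((-1 - 2*0*0)*(32 - 33))*206 = ((-1 + 0*0)*(-1))*206 = ((-1 + 0)*(-1))*206 = -1*(-1)*206 = 1*206 = 206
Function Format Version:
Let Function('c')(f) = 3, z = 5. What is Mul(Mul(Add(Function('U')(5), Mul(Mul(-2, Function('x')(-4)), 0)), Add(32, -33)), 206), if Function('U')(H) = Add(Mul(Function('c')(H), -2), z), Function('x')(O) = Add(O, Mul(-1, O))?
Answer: 206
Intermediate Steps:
Function('x')(O) = 0
Function('U')(H) = -1 (Function('U')(H) = Add(Mul(3, -2), 5) = Add(-6, 5) = -1)
Mul(Mul(Add(Function('U')(5), Mul(Mul(-2, Function('x')(-4)), 0)), Add(32, -33)), 206) = Mul(Mul(Add(-1, Mul(Mul(-2, 0), 0)), Add(32, -33)), 206) = Mul(Mul(Add(-1, Mul(0, 0)), -1), 206) = Mul(Mul(Add(-1, 0), -1), 206) = Mul(Mul(-1, -1), 206) = Mul(1, 206) = 206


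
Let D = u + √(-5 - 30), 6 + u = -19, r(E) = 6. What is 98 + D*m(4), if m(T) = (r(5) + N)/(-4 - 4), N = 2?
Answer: 123 - I*√35 ≈ 123.0 - 5.9161*I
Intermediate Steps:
u = -25 (u = -6 - 19 = -25)
D = -25 + I*√35 (D = -25 + √(-5 - 30) = -25 + √(-35) = -25 + I*√35 ≈ -25.0 + 5.9161*I)
m(T) = -1 (m(T) = (6 + 2)/(-4 - 4) = 8/(-8) = 8*(-⅛) = -1)
98 + D*m(4) = 98 + (-25 + I*√35)*(-1) = 98 + (25 - I*√35) = 123 - I*√35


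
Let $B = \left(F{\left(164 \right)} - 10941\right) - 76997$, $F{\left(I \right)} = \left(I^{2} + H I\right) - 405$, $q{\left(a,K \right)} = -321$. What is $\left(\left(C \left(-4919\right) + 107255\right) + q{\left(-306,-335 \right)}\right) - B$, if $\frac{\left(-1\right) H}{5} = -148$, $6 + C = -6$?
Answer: $106049$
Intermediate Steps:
$C = -12$ ($C = -6 - 6 = -12$)
$H = 740$ ($H = \left(-5\right) \left(-148\right) = 740$)
$F{\left(I \right)} = -405 + I^{2} + 740 I$ ($F{\left(I \right)} = \left(I^{2} + 740 I\right) - 405 = -405 + I^{2} + 740 I$)
$B = 59913$ ($B = \left(\left(-405 + 164^{2} + 740 \cdot 164\right) - 10941\right) - 76997 = \left(\left(-405 + 26896 + 121360\right) - 10941\right) - 76997 = \left(147851 - 10941\right) - 76997 = 136910 - 76997 = 59913$)
$\left(\left(C \left(-4919\right) + 107255\right) + q{\left(-306,-335 \right)}\right) - B = \left(\left(\left(-12\right) \left(-4919\right) + 107255\right) - 321\right) - 59913 = \left(\left(59028 + 107255\right) - 321\right) - 59913 = \left(166283 - 321\right) - 59913 = 165962 - 59913 = 106049$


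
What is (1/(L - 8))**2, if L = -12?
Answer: 1/400 ≈ 0.0025000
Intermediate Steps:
(1/(L - 8))**2 = (1/(-12 - 8))**2 = (1/(-20))**2 = (-1/20)**2 = 1/400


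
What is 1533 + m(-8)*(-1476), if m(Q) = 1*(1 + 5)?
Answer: -7323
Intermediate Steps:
m(Q) = 6 (m(Q) = 1*6 = 6)
1533 + m(-8)*(-1476) = 1533 + 6*(-1476) = 1533 - 8856 = -7323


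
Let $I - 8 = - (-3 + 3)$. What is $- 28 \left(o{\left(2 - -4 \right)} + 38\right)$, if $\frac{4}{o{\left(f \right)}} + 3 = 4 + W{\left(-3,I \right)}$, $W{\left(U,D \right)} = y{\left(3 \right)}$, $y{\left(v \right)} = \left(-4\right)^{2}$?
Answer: $- \frac{18200}{17} \approx -1070.6$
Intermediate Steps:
$y{\left(v \right)} = 16$
$I = 8$ ($I = 8 - \left(-3 + 3\right) = 8 - 0 = 8 + 0 = 8$)
$W{\left(U,D \right)} = 16$
$o{\left(f \right)} = \frac{4}{17}$ ($o{\left(f \right)} = \frac{4}{-3 + \left(4 + 16\right)} = \frac{4}{-3 + 20} = \frac{4}{17}$)
$- 28 \left(o{\left(2 - -4 \right)} + 38\right) = - 28 \left(\frac{4}{17} + 38\right) = \left(-28\right) \frac{650}{17} = - \frac{18200}{17}$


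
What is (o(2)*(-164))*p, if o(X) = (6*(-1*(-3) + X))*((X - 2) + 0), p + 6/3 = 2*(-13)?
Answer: 0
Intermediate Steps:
p = -28 (p = -2 + 2*(-13) = -2 - 26 = -28)
o(X) = (-2 + X)*(18 + 6*X) (o(X) = (6*(3 + X))*((-2 + X) + 0) = (18 + 6*X)*(-2 + X) = (-2 + X)*(18 + 6*X))
(o(2)*(-164))*p = ((-36 + 6*2 + 6*2²)*(-164))*(-28) = ((-36 + 12 + 6*4)*(-164))*(-28) = ((-36 + 12 + 24)*(-164))*(-28) = (0*(-164))*(-28) = 0*(-28) = 0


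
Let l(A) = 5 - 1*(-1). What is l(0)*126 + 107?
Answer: 863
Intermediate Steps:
l(A) = 6 (l(A) = 5 + 1 = 6)
l(0)*126 + 107 = 6*126 + 107 = 756 + 107 = 863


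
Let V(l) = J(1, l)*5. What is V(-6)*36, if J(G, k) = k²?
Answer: 6480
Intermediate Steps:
V(l) = 5*l² (V(l) = l²*5 = 5*l²)
V(-6)*36 = (5*(-6)²)*36 = (5*36)*36 = 180*36 = 6480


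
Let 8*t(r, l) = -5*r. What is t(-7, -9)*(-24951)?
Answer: -873285/8 ≈ -1.0916e+5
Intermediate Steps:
t(r, l) = -5*r/8 (t(r, l) = (-5*r)/8 = -5*r/8)
t(-7, -9)*(-24951) = -5/8*(-7)*(-24951) = (35/8)*(-24951) = -873285/8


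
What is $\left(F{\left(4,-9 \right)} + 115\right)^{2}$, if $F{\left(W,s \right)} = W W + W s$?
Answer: $9025$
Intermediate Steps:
$F{\left(W,s \right)} = W^{2} + W s$
$\left(F{\left(4,-9 \right)} + 115\right)^{2} = \left(4 \left(4 - 9\right) + 115\right)^{2} = \left(4 \left(-5\right) + 115\right)^{2} = \left(-20 + 115\right)^{2} = 95^{2} = 9025$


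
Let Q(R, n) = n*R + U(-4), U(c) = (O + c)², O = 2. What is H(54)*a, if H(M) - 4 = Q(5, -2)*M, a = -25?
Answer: 8000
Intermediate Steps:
U(c) = (2 + c)²
Q(R, n) = 4 + R*n (Q(R, n) = n*R + (2 - 4)² = R*n + (-2)² = R*n + 4 = 4 + R*n)
H(M) = 4 - 6*M (H(M) = 4 + (4 + 5*(-2))*M = 4 + (4 - 10)*M = 4 - 6*M)
H(54)*a = (4 - 6*54)*(-25) = (4 - 324)*(-25) = -320*(-25) = 8000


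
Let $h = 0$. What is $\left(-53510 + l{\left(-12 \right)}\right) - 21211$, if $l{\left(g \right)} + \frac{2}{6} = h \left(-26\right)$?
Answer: $- \frac{224164}{3} \approx -74721.0$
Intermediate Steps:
$l{\left(g \right)} = - \frac{1}{3}$ ($l{\left(g \right)} = - \frac{1}{3} + 0 \left(-26\right) = - \frac{1}{3} + 0 = - \frac{1}{3}$)
$\left(-53510 + l{\left(-12 \right)}\right) - 21211 = \left(-53510 - \frac{1}{3}\right) - 21211 = - \frac{160531}{3} - 21211 = - \frac{224164}{3}$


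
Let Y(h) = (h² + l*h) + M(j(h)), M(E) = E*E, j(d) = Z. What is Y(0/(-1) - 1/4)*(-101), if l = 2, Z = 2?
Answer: -5757/16 ≈ -359.81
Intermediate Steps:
j(d) = 2
M(E) = E²
Y(h) = 4 + h² + 2*h (Y(h) = (h² + 2*h) + 2² = (h² + 2*h) + 4 = 4 + h² + 2*h)
Y(0/(-1) - 1/4)*(-101) = (4 + (0/(-1) - 1/4)² + 2*(0/(-1) - 1/4))*(-101) = (4 + (0*(-1) - 1*¼)² + 2*(0*(-1) - 1*¼))*(-101) = (4 + (0 - ¼)² + 2*(0 - ¼))*(-101) = (4 + (-¼)² + 2*(-¼))*(-101) = (4 + 1/16 - ½)*(-101) = (57/16)*(-101) = -5757/16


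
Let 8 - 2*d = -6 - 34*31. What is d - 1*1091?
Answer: -557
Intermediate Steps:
d = 534 (d = 4 - (-6 - 34*31)/2 = 4 - (-6 - 1054)/2 = 4 - 1/2*(-1060) = 4 + 530 = 534)
d - 1*1091 = 534 - 1*1091 = 534 - 1091 = -557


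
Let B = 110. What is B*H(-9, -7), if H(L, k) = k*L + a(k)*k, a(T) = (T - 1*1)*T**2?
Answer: 308770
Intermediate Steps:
a(T) = T**2*(-1 + T) (a(T) = (T - 1)*T**2 = (-1 + T)*T**2 = T**2*(-1 + T))
H(L, k) = L*k + k**3*(-1 + k) (H(L, k) = k*L + (k**2*(-1 + k))*k = L*k + k**3*(-1 + k))
B*H(-9, -7) = 110*(-7*(-9 + (-7)**2*(-1 - 7))) = 110*(-7*(-9 + 49*(-8))) = 110*(-7*(-9 - 392)) = 110*(-7*(-401)) = 110*2807 = 308770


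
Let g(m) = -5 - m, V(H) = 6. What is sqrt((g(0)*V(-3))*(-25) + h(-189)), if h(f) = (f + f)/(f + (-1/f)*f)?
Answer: sqrt(6786705)/95 ≈ 27.422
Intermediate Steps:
h(f) = 2*f/(-1 + f) (h(f) = (2*f)/(f - 1) = (2*f)/(-1 + f) = 2*f/(-1 + f))
sqrt((g(0)*V(-3))*(-25) + h(-189)) = sqrt(((-5 - 1*0)*6)*(-25) + 2*(-189)/(-1 - 189)) = sqrt(((-5 + 0)*6)*(-25) + 2*(-189)/(-190)) = sqrt(-5*6*(-25) + 2*(-189)*(-1/190)) = sqrt(-30*(-25) + 189/95) = sqrt(750 + 189/95) = sqrt(71439/95) = sqrt(6786705)/95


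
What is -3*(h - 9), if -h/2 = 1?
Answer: 33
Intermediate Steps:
h = -2 (h = -2*1 = -2)
-3*(h - 9) = -3*(-2 - 9) = -3*(-11) = 33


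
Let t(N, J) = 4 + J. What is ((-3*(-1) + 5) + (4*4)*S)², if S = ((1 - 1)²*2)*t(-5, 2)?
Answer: 64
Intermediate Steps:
S = 0 (S = ((1 - 1)²*2)*(4 + 2) = (0²*2)*6 = (0*2)*6 = 0*6 = 0)
((-3*(-1) + 5) + (4*4)*S)² = ((-3*(-1) + 5) + (4*4)*0)² = ((3 + 5) + 16*0)² = (8 + 0)² = 8² = 64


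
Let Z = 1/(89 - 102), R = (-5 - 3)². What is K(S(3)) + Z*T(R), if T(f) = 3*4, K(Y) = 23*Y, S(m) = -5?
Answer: -1507/13 ≈ -115.92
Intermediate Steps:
R = 64 (R = (-8)² = 64)
Z = -1/13 (Z = 1/(-13) = -1/13 ≈ -0.076923)
T(f) = 12
K(S(3)) + Z*T(R) = 23*(-5) - 1/13*12 = -115 - 12/13 = -1507/13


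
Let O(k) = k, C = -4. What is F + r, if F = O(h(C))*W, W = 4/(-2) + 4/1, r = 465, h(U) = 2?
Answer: 469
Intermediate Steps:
W = 2 (W = 4*(-½) + 4*1 = -2 + 4 = 2)
F = 4 (F = 2*2 = 4)
F + r = 4 + 465 = 469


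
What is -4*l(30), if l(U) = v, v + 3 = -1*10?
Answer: 52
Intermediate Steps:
v = -13 (v = -3 - 1*10 = -3 - 10 = -13)
l(U) = -13
-4*l(30) = -4*(-13) = 52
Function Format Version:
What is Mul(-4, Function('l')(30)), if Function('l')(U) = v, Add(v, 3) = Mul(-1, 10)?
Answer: 52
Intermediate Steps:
v = -13 (v = Add(-3, Mul(-1, 10)) = Add(-3, -10) = -13)
Function('l')(U) = -13
Mul(-4, Function('l')(30)) = Mul(-4, -13) = 52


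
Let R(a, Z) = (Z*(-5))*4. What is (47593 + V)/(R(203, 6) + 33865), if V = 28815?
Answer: 76408/33745 ≈ 2.2643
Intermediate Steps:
R(a, Z) = -20*Z (R(a, Z) = -5*Z*4 = -20*Z)
(47593 + V)/(R(203, 6) + 33865) = (47593 + 28815)/(-20*6 + 33865) = 76408/(-120 + 33865) = 76408/33745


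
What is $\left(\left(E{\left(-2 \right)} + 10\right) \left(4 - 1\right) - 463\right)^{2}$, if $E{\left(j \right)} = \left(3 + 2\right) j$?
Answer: $214369$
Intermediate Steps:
$E{\left(j \right)} = 5 j$
$\left(\left(E{\left(-2 \right)} + 10\right) \left(4 - 1\right) - 463\right)^{2} = \left(\left(5 \left(-2\right) + 10\right) \left(4 - 1\right) - 463\right)^{2} = \left(\left(-10 + 10\right) 3 - 463\right)^{2} = \left(0 \cdot 3 - 463\right)^{2} = \left(0 - 463\right)^{2} = \left(-463\right)^{2} = 214369$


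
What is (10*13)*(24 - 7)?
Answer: 2210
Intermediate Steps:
(10*13)*(24 - 7) = 130*(24 - 1*7) = 130*(24 - 7) = 130*17 = 2210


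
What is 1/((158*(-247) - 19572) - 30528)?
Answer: -1/89126 ≈ -1.1220e-5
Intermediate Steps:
1/((158*(-247) - 19572) - 30528) = 1/((-39026 - 19572) - 30528) = 1/(-58598 - 30528) = 1/(-89126) = -1/89126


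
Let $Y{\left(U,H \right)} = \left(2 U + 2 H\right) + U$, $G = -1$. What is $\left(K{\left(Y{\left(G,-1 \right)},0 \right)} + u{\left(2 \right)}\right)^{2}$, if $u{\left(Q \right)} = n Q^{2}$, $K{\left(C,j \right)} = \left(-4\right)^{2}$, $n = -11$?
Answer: $784$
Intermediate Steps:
$Y{\left(U,H \right)} = 2 H + 3 U$ ($Y{\left(U,H \right)} = \left(2 H + 2 U\right) + U = 2 H + 3 U$)
$K{\left(C,j \right)} = 16$
$u{\left(Q \right)} = - 11 Q^{2}$
$\left(K{\left(Y{\left(G,-1 \right)},0 \right)} + u{\left(2 \right)}\right)^{2} = \left(16 - 11 \cdot 2^{2}\right)^{2} = \left(16 - 44\right)^{2} = \left(-28\right)^{2} = 784$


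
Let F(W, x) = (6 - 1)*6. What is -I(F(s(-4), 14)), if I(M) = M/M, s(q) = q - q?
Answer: -1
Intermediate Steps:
s(q) = 0
F(W, x) = 30 (F(W, x) = 5*6 = 30)
I(M) = 1
-I(F(s(-4), 14)) = -1*1 = -1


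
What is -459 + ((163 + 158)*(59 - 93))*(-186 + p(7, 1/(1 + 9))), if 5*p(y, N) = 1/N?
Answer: 2007717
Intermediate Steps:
p(y, N) = 1/(5*N)
-459 + ((163 + 158)*(59 - 93))*(-186 + p(7, 1/(1 + 9))) = -459 + ((163 + 158)*(59 - 93))*(-186 + 1/(5*(1/(1 + 9)))) = -459 + (321*(-34))*(-186 + 1/(5*(1/10))) = -459 - 10914*(-186 + 1/(5*(⅒))) = -459 - 10914*(-186 + (⅕)*10) = -459 - 10914*(-186 + 2) = -459 - 10914*(-184) = -459 + 2008176 = 2007717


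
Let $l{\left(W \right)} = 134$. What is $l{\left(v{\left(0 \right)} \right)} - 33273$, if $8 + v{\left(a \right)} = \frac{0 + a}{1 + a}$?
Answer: $-33139$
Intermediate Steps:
$v{\left(a \right)} = -8 + \frac{a}{1 + a}$ ($v{\left(a \right)} = -8 + \frac{0 + a}{1 + a} = -8 + \frac{a}{1 + a}$)
$l{\left(v{\left(0 \right)} \right)} - 33273 = 134 - 33273 = -33139$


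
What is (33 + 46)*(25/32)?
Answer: 1975/32 ≈ 61.719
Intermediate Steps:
(33 + 46)*(25/32) = 79*(25*(1/32)) = 79*(25/32) = 1975/32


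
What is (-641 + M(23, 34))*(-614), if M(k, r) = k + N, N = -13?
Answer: 387434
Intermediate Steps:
M(k, r) = -13 + k (M(k, r) = k - 13 = -13 + k)
(-641 + M(23, 34))*(-614) = (-641 + (-13 + 23))*(-614) = (-641 + 10)*(-614) = -631*(-614) = 387434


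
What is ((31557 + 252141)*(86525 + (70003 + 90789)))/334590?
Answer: 11693889711/55765 ≈ 2.0970e+5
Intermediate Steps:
((31557 + 252141)*(86525 + (70003 + 90789)))/334590 = (283698*(86525 + 160792))*(1/334590) = (283698*247317)*(1/334590) = 70163338266*(1/334590) = 11693889711/55765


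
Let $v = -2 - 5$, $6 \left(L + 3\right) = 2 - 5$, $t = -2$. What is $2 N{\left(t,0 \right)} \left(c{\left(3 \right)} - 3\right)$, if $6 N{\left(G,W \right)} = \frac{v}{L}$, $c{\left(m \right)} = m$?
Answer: $0$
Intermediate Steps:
$L = - \frac{7}{2}$ ($L = -3 + \frac{2 - 5}{6} = -3 + \frac{1}{6} \left(-3\right) = -3 - \frac{1}{2} = - \frac{7}{2} \approx -3.5$)
$v = -7$
$N{\left(G,W \right)} = \frac{1}{3}$ ($N{\left(G,W \right)} = \frac{\left(-7\right) \frac{1}{- \frac{7}{2}}}{6} = \frac{\left(-7\right) \left(- \frac{2}{7}\right)}{6} = \frac{1}{6} \cdot 2 = \frac{1}{3}$)
$2 N{\left(t,0 \right)} \left(c{\left(3 \right)} - 3\right) = 2 \frac{3 - 3}{3} = 2 \cdot \frac{1}{3} \cdot 0 = 2 \cdot 0 = 0$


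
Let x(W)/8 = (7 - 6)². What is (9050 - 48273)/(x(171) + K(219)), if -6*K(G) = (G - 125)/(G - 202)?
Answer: -2000373/361 ≈ -5541.2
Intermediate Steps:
x(W) = 8 (x(W) = 8*(7 - 6)² = 8*1² = 8*1 = 8)
K(G) = -(-125 + G)/(6*(-202 + G)) (K(G) = -(G - 125)/(6*(G - 202)) = -(-125 + G)/(6*(-202 + G)))
(9050 - 48273)/(x(171) + K(219)) = (9050 - 48273)/(8 + (125 - 1*219)/(6*(-202 + 219))) = -39223/(8 + (⅙)*(125 - 219)/17) = -39223/(8 + (⅙)*(1/17)*(-94)) = -39223/(8 - 47/51) = -39223/361/51 = -39223*51/361 = -2000373/361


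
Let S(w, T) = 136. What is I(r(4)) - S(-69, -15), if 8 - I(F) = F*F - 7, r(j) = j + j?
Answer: -185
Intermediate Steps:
r(j) = 2*j
I(F) = 15 - F² (I(F) = 8 - (F*F - 7) = 8 - (F² - 7) = 8 - (-7 + F²) = 8 + (7 - F²) = 15 - F²)
I(r(4)) - S(-69, -15) = (15 - (2*4)²) - 1*136 = (15 - 1*8²) - 136 = (15 - 1*64) - 136 = (15 - 64) - 136 = -49 - 136 = -185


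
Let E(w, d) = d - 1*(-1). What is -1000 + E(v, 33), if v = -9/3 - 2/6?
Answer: -966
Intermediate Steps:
v = -10/3 (v = -9*⅓ - 2*⅙ = -3 - ⅓ = -10/3 ≈ -3.3333)
E(w, d) = 1 + d (E(w, d) = d + 1 = 1 + d)
-1000 + E(v, 33) = -1000 + (1 + 33) = -1000 + 34 = -966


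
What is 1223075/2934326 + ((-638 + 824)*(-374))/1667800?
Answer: 3701050466/9866671175 ≈ 0.37511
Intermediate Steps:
1223075/2934326 + ((-638 + 824)*(-374))/1667800 = 1223075*(1/2934326) + (186*(-374))*(1/1667800) = 1223075/2934326 - 69564*1/1667800 = 1223075/2934326 - 561/13450 = 3701050466/9866671175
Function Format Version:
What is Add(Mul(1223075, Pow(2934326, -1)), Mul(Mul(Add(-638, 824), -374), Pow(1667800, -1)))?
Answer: Rational(3701050466, 9866671175) ≈ 0.37511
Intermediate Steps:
Add(Mul(1223075, Pow(2934326, -1)), Mul(Mul(Add(-638, 824), -374), Pow(1667800, -1))) = Add(Mul(1223075, Rational(1, 2934326)), Mul(Mul(186, -374), Rational(1, 1667800))) = Add(Rational(1223075, 2934326), Mul(-69564, Rational(1, 1667800))) = Add(Rational(1223075, 2934326), Rational(-561, 13450)) = Rational(3701050466, 9866671175)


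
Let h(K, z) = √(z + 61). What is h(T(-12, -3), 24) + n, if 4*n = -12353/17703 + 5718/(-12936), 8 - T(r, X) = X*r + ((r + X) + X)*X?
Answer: -6214861/21810096 + √85 ≈ 8.9346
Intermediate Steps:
T(r, X) = 8 - X*r - X*(r + 2*X) (T(r, X) = 8 - (X*r + ((r + X) + X)*X) = 8 - (X*r + ((X + r) + X)*X) = 8 - (X*r + (r + 2*X)*X) = 8 - (X*r + X*(r + 2*X)) = 8 + (-X*r - X*(r + 2*X)) = 8 - X*r - X*(r + 2*X))
h(K, z) = √(61 + z)
n = -6214861/21810096 (n = (-12353/17703 + 5718/(-12936))/4 = (-12353*1/17703 + 5718*(-1/12936))/4 = (-12353/17703 - 953/2156)/4 = (¼)*(-6214861/5452524) = -6214861/21810096 ≈ -0.28495)
h(T(-12, -3), 24) + n = √(61 + 24) - 6214861/21810096 = √85 - 6214861/21810096 = -6214861/21810096 + √85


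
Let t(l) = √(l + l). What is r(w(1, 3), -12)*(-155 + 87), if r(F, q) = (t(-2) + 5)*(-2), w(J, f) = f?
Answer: 680 + 272*I ≈ 680.0 + 272.0*I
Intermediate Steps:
t(l) = √2*√l (t(l) = √(2*l) = √2*√l)
r(F, q) = -10 - 4*I (r(F, q) = (√2*√(-2) + 5)*(-2) = (√2*(I*√2) + 5)*(-2) = (2*I + 5)*(-2) = (5 + 2*I)*(-2) = -10 - 4*I)
r(w(1, 3), -12)*(-155 + 87) = (-10 - 4*I)*(-155 + 87) = (-10 - 4*I)*(-68) = 680 + 272*I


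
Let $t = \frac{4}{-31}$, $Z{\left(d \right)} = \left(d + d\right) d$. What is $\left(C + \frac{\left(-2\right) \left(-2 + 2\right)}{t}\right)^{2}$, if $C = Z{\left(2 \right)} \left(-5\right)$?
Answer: $1600$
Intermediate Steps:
$Z{\left(d \right)} = 2 d^{2}$ ($Z{\left(d \right)} = 2 d d = 2 d^{2}$)
$C = -40$ ($C = 2 \cdot 2^{2} \left(-5\right) = 2 \cdot 4 \left(-5\right) = 8 \left(-5\right) = -40$)
$t = - \frac{4}{31}$ ($t = 4 \left(- \frac{1}{31}\right) = - \frac{4}{31} \approx -0.12903$)
$\left(C + \frac{\left(-2\right) \left(-2 + 2\right)}{t}\right)^{2} = \left(-40 + \frac{\left(-2\right) \left(-2 + 2\right)}{- \frac{4}{31}}\right)^{2} = \left(-40 + \left(-2\right) 0 \left(- \frac{31}{4}\right)\right)^{2} = \left(-40 + 0 \left(- \frac{31}{4}\right)\right)^{2} = \left(-40 + 0\right)^{2} = \left(-40\right)^{2} = 1600$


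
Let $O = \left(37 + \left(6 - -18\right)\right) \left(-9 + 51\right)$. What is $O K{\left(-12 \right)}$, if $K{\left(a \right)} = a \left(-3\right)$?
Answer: $92232$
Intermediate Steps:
$K{\left(a \right)} = - 3 a$
$O = 2562$ ($O = \left(37 + \left(6 + 18\right)\right) 42 = \left(37 + 24\right) 42 = 61 \cdot 42 = 2562$)
$O K{\left(-12 \right)} = 2562 \left(\left(-3\right) \left(-12\right)\right) = 2562 \cdot 36 = 92232$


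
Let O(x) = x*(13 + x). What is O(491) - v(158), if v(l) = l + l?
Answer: 247148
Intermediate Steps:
v(l) = 2*l
O(491) - v(158) = 491*(13 + 491) - 2*158 = 491*504 - 1*316 = 247464 - 316 = 247148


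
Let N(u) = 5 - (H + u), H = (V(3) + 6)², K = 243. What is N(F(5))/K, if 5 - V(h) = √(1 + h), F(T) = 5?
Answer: -⅓ ≈ -0.33333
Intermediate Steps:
V(h) = 5 - √(1 + h)
H = 81 (H = ((5 - √(1 + 3)) + 6)² = ((5 - √4) + 6)² = ((5 - 1*2) + 6)² = ((5 - 2) + 6)² = (3 + 6)² = 9² = 81)
N(u) = -76 - u (N(u) = 5 - (81 + u) = 5 + (-81 - u) = -76 - u)
N(F(5))/K = (-76 - 1*5)/243 = (-76 - 5)*(1/243) = -81*1/243 = -⅓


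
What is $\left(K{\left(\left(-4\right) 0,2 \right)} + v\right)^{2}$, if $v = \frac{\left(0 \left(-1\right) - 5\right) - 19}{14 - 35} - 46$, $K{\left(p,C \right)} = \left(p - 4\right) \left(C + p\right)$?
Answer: $\frac{136900}{49} \approx 2793.9$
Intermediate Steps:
$K{\left(p,C \right)} = \left(-4 + p\right) \left(C + p\right)$
$v = - \frac{314}{7}$ ($v = \frac{\left(0 - 5\right) - 19}{-21} - 46 = \left(-5 - 19\right) \left(- \frac{1}{21}\right) - 46 = \left(-24\right) \left(- \frac{1}{21}\right) - 46 = \frac{8}{7} - 46 = - \frac{314}{7} \approx -44.857$)
$\left(K{\left(\left(-4\right) 0,2 \right)} + v\right)^{2} = \left(\left(\left(\left(-4\right) 0\right)^{2} - 8 - 4 \left(\left(-4\right) 0\right) + 2 \left(\left(-4\right) 0\right)\right) - \frac{314}{7}\right)^{2} = \left(\left(0^{2} - 8 - 0 + 2 \cdot 0\right) - \frac{314}{7}\right)^{2} = \left(\left(0 - 8 + 0 + 0\right) - \frac{314}{7}\right)^{2} = \left(-8 - \frac{314}{7}\right)^{2} = \left(- \frac{370}{7}\right)^{2} = \frac{136900}{49}$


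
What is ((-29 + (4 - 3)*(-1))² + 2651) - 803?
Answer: 2748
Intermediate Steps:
((-29 + (4 - 3)*(-1))² + 2651) - 803 = ((-29 + 1*(-1))² + 2651) - 803 = ((-29 - 1)² + 2651) - 803 = ((-30)² + 2651) - 803 = (900 + 2651) - 803 = 3551 - 803 = 2748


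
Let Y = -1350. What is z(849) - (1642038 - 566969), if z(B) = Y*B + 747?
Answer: -2220472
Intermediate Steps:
z(B) = 747 - 1350*B (z(B) = -1350*B + 747 = 747 - 1350*B)
z(849) - (1642038 - 566969) = (747 - 1350*849) - (1642038 - 566969) = (747 - 1146150) - 1*1075069 = -1145403 - 1075069 = -2220472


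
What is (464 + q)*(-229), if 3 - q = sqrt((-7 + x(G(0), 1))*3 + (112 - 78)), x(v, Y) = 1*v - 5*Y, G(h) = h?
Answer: -106943 + 229*I*sqrt(2) ≈ -1.0694e+5 + 323.85*I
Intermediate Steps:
x(v, Y) = v - 5*Y
q = 3 - I*sqrt(2) (q = 3 - sqrt((-7 + (0 - 5*1))*3 + (112 - 78)) = 3 - sqrt((-7 + (0 - 5))*3 + 34) = 3 - sqrt((-7 - 5)*3 + 34) = 3 - sqrt(-12*3 + 34) = 3 - sqrt(-36 + 34) = 3 - sqrt(-2) = 3 - I*sqrt(2) ≈ 3.0 - 1.4142*I)
(464 + q)*(-229) = (464 + (3 - I*sqrt(2)))*(-229) = (467 - I*sqrt(2))*(-229) = -106943 + 229*I*sqrt(2)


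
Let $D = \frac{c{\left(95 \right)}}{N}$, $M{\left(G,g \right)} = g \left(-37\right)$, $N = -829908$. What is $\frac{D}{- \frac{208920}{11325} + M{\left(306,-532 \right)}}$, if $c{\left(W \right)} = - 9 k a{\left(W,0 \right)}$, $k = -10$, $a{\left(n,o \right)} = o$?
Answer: $0$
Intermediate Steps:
$c{\left(W \right)} = 0$ ($c{\left(W \right)} = \left(-9\right) \left(-10\right) 0 = 90 \cdot 0 = 0$)
$M{\left(G,g \right)} = - 37 g$
$D = 0$ ($D = \frac{0}{-829908} = 0 \left(- \frac{1}{829908}\right) = 0$)
$\frac{D}{- \frac{208920}{11325} + M{\left(306,-532 \right)}} = \frac{0}{- \frac{208920}{11325} - -19684} = \frac{0}{\left(-208920\right) \frac{1}{11325} + 19684} = \frac{0}{- \frac{13928}{755} + 19684} = \frac{0}{\frac{14847492}{755}} = 0 \cdot \frac{755}{14847492} = 0$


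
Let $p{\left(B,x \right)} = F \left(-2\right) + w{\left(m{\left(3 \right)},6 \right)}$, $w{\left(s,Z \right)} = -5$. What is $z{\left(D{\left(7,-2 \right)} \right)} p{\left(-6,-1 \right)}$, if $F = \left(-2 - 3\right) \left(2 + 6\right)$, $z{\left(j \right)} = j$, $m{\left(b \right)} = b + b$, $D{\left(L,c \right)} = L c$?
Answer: $-1050$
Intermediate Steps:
$m{\left(b \right)} = 2 b$
$F = -40$ ($F = \left(-5\right) 8 = -40$)
$p{\left(B,x \right)} = 75$ ($p{\left(B,x \right)} = \left(-40\right) \left(-2\right) - 5 = 80 - 5 = 75$)
$z{\left(D{\left(7,-2 \right)} \right)} p{\left(-6,-1 \right)} = 7 \left(-2\right) 75 = \left(-14\right) 75 = -1050$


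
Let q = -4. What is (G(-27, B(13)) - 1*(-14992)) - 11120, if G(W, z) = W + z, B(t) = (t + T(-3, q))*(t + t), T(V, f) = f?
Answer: 4079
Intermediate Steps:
B(t) = 2*t*(-4 + t) (B(t) = (t - 4)*(t + t) = (-4 + t)*(2*t) = 2*t*(-4 + t))
(G(-27, B(13)) - 1*(-14992)) - 11120 = ((-27 + 2*13*(-4 + 13)) - 1*(-14992)) - 11120 = ((-27 + 2*13*9) + 14992) - 11120 = ((-27 + 234) + 14992) - 11120 = (207 + 14992) - 11120 = 15199 - 11120 = 4079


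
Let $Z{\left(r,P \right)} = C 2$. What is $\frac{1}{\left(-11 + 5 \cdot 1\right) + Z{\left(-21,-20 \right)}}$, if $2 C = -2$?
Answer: $- \frac{1}{8} \approx -0.125$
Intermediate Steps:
$C = -1$ ($C = \frac{1}{2} \left(-2\right) = -1$)
$Z{\left(r,P \right)} = -2$ ($Z{\left(r,P \right)} = \left(-1\right) 2 = -2$)
$\frac{1}{\left(-11 + 5 \cdot 1\right) + Z{\left(-21,-20 \right)}} = \frac{1}{\left(-11 + 5 \cdot 1\right) - 2} = \frac{1}{\left(-11 + 5\right) - 2} = \frac{1}{-6 - 2} = \frac{1}{-8} = - \frac{1}{8}$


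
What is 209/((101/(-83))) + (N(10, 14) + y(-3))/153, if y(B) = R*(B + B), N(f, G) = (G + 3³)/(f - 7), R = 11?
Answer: -7978130/46359 ≈ -172.09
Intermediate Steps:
N(f, G) = (27 + G)/(-7 + f) (N(f, G) = (G + 27)/(-7 + f) = (27 + G)/(-7 + f))
y(B) = 22*B (y(B) = 11*(B + B) = 11*(2*B) = 22*B)
209/((101/(-83))) + (N(10, 14) + y(-3))/153 = 209/((101/(-83))) + ((27 + 14)/(-7 + 10) + 22*(-3))/153 = 209/((101*(-1/83))) + (41/3 - 66)*(1/153) = 209/(-101/83) + ((⅓)*41 - 66)*(1/153) = 209*(-83/101) + (41/3 - 66)*(1/153) = -17347/101 - 157/3*1/153 = -17347/101 - 157/459 = -7978130/46359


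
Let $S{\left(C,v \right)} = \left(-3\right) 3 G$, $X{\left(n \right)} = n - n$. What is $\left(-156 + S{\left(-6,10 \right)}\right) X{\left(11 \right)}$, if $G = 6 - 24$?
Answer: $0$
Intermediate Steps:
$G = -18$ ($G = 6 - 24 = -18$)
$X{\left(n \right)} = 0$
$S{\left(C,v \right)} = 162$ ($S{\left(C,v \right)} = \left(-3\right) 3 \left(-18\right) = \left(-9\right) \left(-18\right) = 162$)
$\left(-156 + S{\left(-6,10 \right)}\right) X{\left(11 \right)} = \left(-156 + 162\right) 0 = 6 \cdot 0 = 0$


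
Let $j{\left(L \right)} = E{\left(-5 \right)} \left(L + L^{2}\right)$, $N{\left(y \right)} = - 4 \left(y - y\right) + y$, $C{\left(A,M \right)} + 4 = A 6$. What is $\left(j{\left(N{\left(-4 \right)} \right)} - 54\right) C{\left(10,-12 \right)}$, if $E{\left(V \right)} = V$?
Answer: $-6384$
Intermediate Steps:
$C{\left(A,M \right)} = -4 + 6 A$ ($C{\left(A,M \right)} = -4 + A 6 = -4 + 6 A$)
$N{\left(y \right)} = y$ ($N{\left(y \right)} = \left(-4\right) 0 + y = 0 + y = y$)
$j{\left(L \right)} = - 5 L - 5 L^{2}$ ($j{\left(L \right)} = - 5 \left(L + L^{2}\right) = - 5 L - 5 L^{2}$)
$\left(j{\left(N{\left(-4 \right)} \right)} - 54\right) C{\left(10,-12 \right)} = \left(\left(-5\right) \left(-4\right) \left(1 - 4\right) - 54\right) \left(-4 + 6 \cdot 10\right) = \left(\left(-5\right) \left(-4\right) \left(-3\right) - 54\right) \left(-4 + 60\right) = \left(-60 - 54\right) 56 = \left(-114\right) 56 = -6384$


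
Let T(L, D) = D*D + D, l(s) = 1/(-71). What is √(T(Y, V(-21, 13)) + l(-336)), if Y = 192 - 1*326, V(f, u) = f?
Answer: √2117149/71 ≈ 20.494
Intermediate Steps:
Y = -134 (Y = 192 - 326 = -134)
l(s) = -1/71
T(L, D) = D + D² (T(L, D) = D² + D = D + D²)
√(T(Y, V(-21, 13)) + l(-336)) = √(-21*(1 - 21) - 1/71) = √(-21*(-20) - 1/71) = √(420 - 1/71) = √(29819/71) = √2117149/71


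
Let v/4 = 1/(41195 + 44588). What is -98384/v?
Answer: -2109918668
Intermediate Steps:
v = 4/85783 (v = 4/(41195 + 44588) = 4/85783 ≈ 4.6629e-5)
-98384/v = -98384/4/85783 = -98384*85783/4 = -2109918668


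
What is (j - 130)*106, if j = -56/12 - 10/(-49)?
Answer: -2095196/147 ≈ -14253.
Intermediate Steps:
j = -656/147 (j = -56*1/12 - 10*(-1/49) = -14/3 + 10/49 = -656/147 ≈ -4.4626)
(j - 130)*106 = (-656/147 - 130)*106 = -19766/147*106 = -2095196/147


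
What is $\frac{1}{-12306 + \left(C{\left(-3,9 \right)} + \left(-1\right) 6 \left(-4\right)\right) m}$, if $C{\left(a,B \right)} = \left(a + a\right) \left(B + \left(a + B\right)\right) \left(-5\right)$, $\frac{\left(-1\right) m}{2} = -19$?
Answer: $\frac{1}{5706} \approx 0.00017525$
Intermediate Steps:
$m = 38$ ($m = \left(-2\right) \left(-19\right) = 38$)
$C{\left(a,B \right)} = - 10 a \left(a + 2 B\right)$ ($C{\left(a,B \right)} = 2 a \left(B + \left(B + a\right)\right) \left(-5\right) = 2 a \left(a + 2 B\right) \left(-5\right) = - 10 a \left(a + 2 B\right)$)
$\frac{1}{-12306 + \left(C{\left(-3,9 \right)} + \left(-1\right) 6 \left(-4\right)\right) m} = \frac{1}{-12306 + \left(\left(-10\right) \left(-3\right) \left(-3 + 2 \cdot 9\right) + \left(-1\right) 6 \left(-4\right)\right) 38} = \frac{1}{-12306 + \left(\left(-10\right) \left(-3\right) \left(-3 + 18\right) - -24\right) 38} = \frac{1}{-12306 + \left(\left(-10\right) \left(-3\right) 15 + 24\right) 38} = \frac{1}{-12306 + \left(450 + 24\right) 38} = \frac{1}{-12306 + 474 \cdot 38} = \frac{1}{-12306 + 18012} = \frac{1}{5706}$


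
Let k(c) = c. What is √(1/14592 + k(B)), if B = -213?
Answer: I*√177161415/912 ≈ 14.595*I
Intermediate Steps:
√(1/14592 + k(B)) = √(1/14592 - 213) = √(-3108095/14592) = I*√177161415/912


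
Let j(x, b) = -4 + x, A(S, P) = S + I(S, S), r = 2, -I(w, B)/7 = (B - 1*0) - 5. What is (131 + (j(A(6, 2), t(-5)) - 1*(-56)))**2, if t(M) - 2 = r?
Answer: 33124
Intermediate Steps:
I(w, B) = 35 - 7*B (I(w, B) = -7*((B - 1*0) - 5) = -7*((B + 0) - 5) = -7*(B - 5) = -7*(-5 + B) = 35 - 7*B)
t(M) = 4 (t(M) = 2 + 2 = 4)
A(S, P) = 35 - 6*S (A(S, P) = S + (35 - 7*S) = 35 - 6*S)
(131 + (j(A(6, 2), t(-5)) - 1*(-56)))**2 = (131 + ((-4 + (35 - 6*6)) - 1*(-56)))**2 = (131 + ((-4 + (35 - 36)) + 56))**2 = (131 + ((-4 - 1) + 56))**2 = (131 + (-5 + 56))**2 = (131 + 51)**2 = 182**2 = 33124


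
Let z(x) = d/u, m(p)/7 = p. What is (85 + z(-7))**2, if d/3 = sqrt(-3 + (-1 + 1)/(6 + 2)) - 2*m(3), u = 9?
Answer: (213 + I*sqrt(3))**2/9 ≈ 5040.7 + 81.984*I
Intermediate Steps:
m(p) = 7*p
d = -126 + 3*I*sqrt(3) (d = 3*(sqrt(-3 + (-1 + 1)/(6 + 2)) - 14*3) = 3*(sqrt(-3 + 0/8) - 2*21) = 3*(sqrt(-3 + 0*(1/8)) - 42) = 3*(sqrt(-3 + 0) - 42) = 3*(sqrt(-3) - 42) = 3*(I*sqrt(3) - 42) = 3*(-42 + I*sqrt(3)) = -126 + 3*I*sqrt(3) ≈ -126.0 + 5.1962*I)
z(x) = -14 + I*sqrt(3)/3 (z(x) = (-126 + 3*I*sqrt(3))/9 = (-126 + 3*I*sqrt(3))*(1/9) = -14 + I*sqrt(3)/3)
(85 + z(-7))**2 = (85 + (-14 + I*sqrt(3)/3))**2 = (71 + I*sqrt(3)/3)**2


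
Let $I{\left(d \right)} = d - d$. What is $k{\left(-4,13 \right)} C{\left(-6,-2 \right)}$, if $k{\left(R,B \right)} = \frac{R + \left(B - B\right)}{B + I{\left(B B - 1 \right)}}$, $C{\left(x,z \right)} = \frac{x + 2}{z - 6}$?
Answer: $- \frac{2}{13} \approx -0.15385$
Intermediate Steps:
$I{\left(d \right)} = 0$
$C{\left(x,z \right)} = \frac{2 + x}{-6 + z}$
$k{\left(R,B \right)} = \frac{R}{B}$ ($k{\left(R,B \right)} = \frac{R + \left(B - B\right)}{B + 0} = \frac{R + 0}{B} = \frac{R}{B}$)
$k{\left(-4,13 \right)} C{\left(-6,-2 \right)} = - \frac{4}{13} \frac{2 - 6}{-6 - 2} = \left(-4\right) \frac{1}{13} \frac{1}{-8} \left(-4\right) = - \frac{4 \left(\left(- \frac{1}{8}\right) \left(-4\right)\right)}{13} = \left(- \frac{4}{13}\right) \frac{1}{2} = - \frac{2}{13}$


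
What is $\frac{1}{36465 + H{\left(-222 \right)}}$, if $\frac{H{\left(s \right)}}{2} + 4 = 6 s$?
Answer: $\frac{1}{33793} \approx 2.9592 \cdot 10^{-5}$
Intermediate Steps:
$H{\left(s \right)} = -8 + 12 s$ ($H{\left(s \right)} = -8 + 2 \cdot 6 s = -8 + 12 s$)
$\frac{1}{36465 + H{\left(-222 \right)}} = \frac{1}{36465 + \left(-8 + 12 \left(-222\right)\right)} = \frac{1}{36465 - 2672} = \frac{1}{33793}$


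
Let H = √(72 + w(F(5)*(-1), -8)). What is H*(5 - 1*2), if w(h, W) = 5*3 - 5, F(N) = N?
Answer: 3*√82 ≈ 27.166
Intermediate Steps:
w(h, W) = 10 (w(h, W) = 15 - 5 = 10)
H = √82 (H = √(72 + 10) = √82 ≈ 9.0554)
H*(5 - 1*2) = √82*(5 - 1*2) = √82*(5 - 2) = √82*3 = 3*√82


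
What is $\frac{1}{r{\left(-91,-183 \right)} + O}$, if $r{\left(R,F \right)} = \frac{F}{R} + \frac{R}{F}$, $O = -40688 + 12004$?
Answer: $- \frac{16653}{477632882} \approx -3.4866 \cdot 10^{-5}$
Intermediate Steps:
$O = -28684$
$\frac{1}{r{\left(-91,-183 \right)} + O} = \frac{1}{\left(- \frac{183}{-91} - \frac{91}{-183}\right) - 28684} = \frac{1}{\left(\left(-183\right) \left(- \frac{1}{91}\right) - - \frac{91}{183}\right) - 28684} = \frac{1}{\left(\frac{183}{91} + \frac{91}{183}\right) - 28684} = \frac{1}{\frac{41770}{16653} - 28684} = \frac{1}{- \frac{477632882}{16653}} = - \frac{16653}{477632882}$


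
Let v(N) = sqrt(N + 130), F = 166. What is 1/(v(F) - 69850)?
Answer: -34925/2439511102 - sqrt(74)/2439511102 ≈ -1.4320e-5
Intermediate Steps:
v(N) = sqrt(130 + N)
1/(v(F) - 69850) = 1/(sqrt(130 + 166) - 69850) = 1/(sqrt(296) - 69850) = 1/(2*sqrt(74) - 69850) = 1/(-69850 + 2*sqrt(74))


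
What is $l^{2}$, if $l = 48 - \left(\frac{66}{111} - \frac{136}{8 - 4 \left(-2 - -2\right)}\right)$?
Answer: $\frac{5678689}{1369} \approx 4148.1$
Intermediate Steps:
$l = \frac{2383}{37}$ ($l = 48 - \left(66 \cdot \frac{1}{111} - \frac{136}{8 - 4 \left(-2 + 2\right)}\right) = 48 - \left(\frac{22}{37} - \frac{136}{8 - 0}\right) = 48 - \left(\frac{22}{37} - \frac{136}{8 + 0}\right) = 48 - \left(\frac{22}{37} - \frac{136}{8}\right) = 48 - \left(\frac{22}{37} - 17\right) = 48 - - \frac{607}{37} = 48 + \frac{607}{37} = \frac{2383}{37} \approx 64.405$)
$l^{2} = \left(\frac{2383}{37}\right)^{2} = \frac{5678689}{1369}$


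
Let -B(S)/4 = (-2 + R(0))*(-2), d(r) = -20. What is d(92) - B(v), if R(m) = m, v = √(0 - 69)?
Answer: -4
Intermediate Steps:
v = I*√69 (v = √(-69) = I*√69 ≈ 8.3066*I)
B(S) = -16 (B(S) = -4*(-2 + 0)*(-2) = -(-8)*(-2) = -4*4 = -16)
d(92) - B(v) = -20 - 1*(-16) = -20 + 16 = -4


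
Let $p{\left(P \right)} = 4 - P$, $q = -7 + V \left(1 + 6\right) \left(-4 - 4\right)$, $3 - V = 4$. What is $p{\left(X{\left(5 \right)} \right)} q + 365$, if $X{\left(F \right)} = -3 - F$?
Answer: $953$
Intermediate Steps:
$V = -1$ ($V = 3 - 4 = -1$)
$q = 49$ ($q = -7 - \left(1 + 6\right) \left(-4 - 4\right) = -7 - 7 \left(-8\right) = -7 - -56 = -7 + 56 = 49$)
$p{\left(X{\left(5 \right)} \right)} q + 365 = \left(4 - \left(-3 - 5\right)\right) 49 + 365 = \left(4 - -8\right) 49 + 365 = \left(4 + 8\right) 49 + 365 = 12 \cdot 49 + 365 = 588 + 365 = 953$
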